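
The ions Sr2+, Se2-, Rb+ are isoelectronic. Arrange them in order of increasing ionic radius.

Sr2+ < Rb+ < Se2-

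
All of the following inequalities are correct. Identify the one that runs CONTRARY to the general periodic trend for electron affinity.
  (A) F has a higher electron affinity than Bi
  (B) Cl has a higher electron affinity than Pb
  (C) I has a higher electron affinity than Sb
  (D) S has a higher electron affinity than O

(D)

The general trend: electron affinity increases across a period and decreases down a group.
(A) F (period 2, group 17) vs Bi (period 6, group 15): the stated order agrees with the simple trend.
(B) Cl (period 3, group 17) vs Pb (period 6, group 14): the stated order agrees with the simple trend.
(C) I (period 5, group 17) vs Sb (period 5, group 15): the stated order agrees with the simple trend.
(D) S (period 3, group 16) vs O (period 2, group 16): the stated order contradicts the simple trend.
The exception is (D): the compact 2p subshell of O repels the added electron more than S's larger 3p does.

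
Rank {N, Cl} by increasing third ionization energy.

Cl < N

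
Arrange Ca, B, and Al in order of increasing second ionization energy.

Ca < Al < B

IE_2 is the cost of taking one more electron from the +1 cation: Ca⁺ still has 1 valence electron; B⁺ still has 2 valence electrons; Al⁺ still has 2 valence electrons.
All are still removing valence electrons, so compare the +1 ions as you would atoms: IE_2 generally rises across a period (higher Z_eff) and falls down a group (larger shell), subject to the usual subshell exceptions.
Valence configurations: Ca⁺ [Ar]4s¹, B⁺ [He]2s², Al⁺ [Ne]3s².
Approximate IE_2 values (kJ/mol): Ca 1145, B 2427, Al 1817.
Overall IE_2 order: Ca < Al < B.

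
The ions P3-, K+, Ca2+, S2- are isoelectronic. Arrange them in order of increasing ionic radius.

All of these have 18 electrons, so size is governed by nuclear charge alone: the more protons, the stronger the pull on the same electron cloud, and the smaller the ion.
Nuclear charges: Ca2+ (Z=20), K+ (Z=19), S2- (Z=16), P3- (Z=15).
Smallest to largest: Ca2+ < K+ < S2- < P3-.

Ca2+ < K+ < S2- < P3-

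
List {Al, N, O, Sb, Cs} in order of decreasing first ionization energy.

N > O > Sb > Al > Cs

Removing the outermost electron gets harder across a period and easier down a group.
These span different periods and groups, so the two trends combine.
Al > Cs: both effects reinforce here, so Al is clearly the higher of the two.
Sb > Al: the two effects oppose for this pair; the across-period effect wins (831 vs 578 kJ/mol).
O > Sb: relative to Sb, both the across-period and down-group shifts push O's first ionization energy up.
N > O: this pair runs against the simple trend — see the exception note.
Note the exception: N has a higher first ionization energy than O, contrary to the simple trend — pairing an electron in O's 2p⁴ costs repulsion energy, so O ionizes more easily than half-filled N (2p³).
Tabulated first ionization energy (kJ/mol): N 1402, O 1314, Al 578, Sb 831, Cs 376.
So from highest to lowest: N > O > Sb > Al > Cs.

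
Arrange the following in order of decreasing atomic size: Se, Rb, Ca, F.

Rb, Ca, Se, F

F is in period 2, group 17; Ca is in period 4, group 2; Se is in period 4, group 16; Rb is in period 5, group 1.
Moving right in a period, electrons are added to the same shell under a stronger nuclear pull, so atoms get smaller; moving down, a new shell is opened and atoms get larger.
Here both period and group differ, so the two effects have to be weighed against each other.
Se > F: both effects reinforce here, so Se is clearly the larger of the two.
Ca > Se: Ca lies to the left of Se in period 4, so the across-period effect alone puts Ca larger.
Rb > Ca: both effects reinforce here, so Rb is clearly the larger of the two.
Approximate values (pm): F 64, Ca 171, Se 116, Rb 210.
So from largest to smallest: Rb > Ca > Se > F.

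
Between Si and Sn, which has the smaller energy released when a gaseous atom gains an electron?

Sn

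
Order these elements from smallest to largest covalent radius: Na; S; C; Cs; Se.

C < S < Se < Na < Cs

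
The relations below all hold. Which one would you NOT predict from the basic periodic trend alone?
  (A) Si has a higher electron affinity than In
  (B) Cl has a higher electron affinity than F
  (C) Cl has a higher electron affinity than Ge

(B)

The general trend: electron affinity increases across a period and decreases down a group.
(A) Si (period 3, group 14) vs In (period 5, group 13): the stated order agrees with the simple trend.
(B) Cl (period 3, group 17) vs F (period 2, group 17): the stated order contradicts the simple trend.
(C) Cl (period 3, group 17) vs Ge (period 4, group 14): the stated order agrees with the simple trend.
The exception is (B): F's small 2p subshell makes the incoming electron feel strong e⁻–e⁻ repulsion, so Cl actually releases more energy on gaining an electron.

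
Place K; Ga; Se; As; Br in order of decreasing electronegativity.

Br > Se > As > Ga > K

K is in period 4, group 1; Ga is in period 4, group 13; As is in period 4, group 15; Se is in period 4, group 16; Br is in period 4, group 17.
Electronegativity increases across a period and decreases down a group, tracking effective nuclear charge and atomic size.
All lie in period 4, so electronegativity increases left to right.
So from highest to lowest: Br > Se > As > Ga > K.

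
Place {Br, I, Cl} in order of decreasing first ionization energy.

Cl is in period 3, group 17; Br is in period 4, group 17; I is in period 5, group 17.
Across a period the outer electron is held more tightly (higher IE₁); down a group it sits in a higher shell, more shielded, and comes off more easily.
All are in group 17, so first ionization energy increases up the group.
So from highest to lowest: Cl > Br > I.

Cl > Br > I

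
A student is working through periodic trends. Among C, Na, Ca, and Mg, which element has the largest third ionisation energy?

Consider each +2 ion: C²⁺ still has 2 valence electrons; Na²⁺ is already 1 electron into the core; Ca²⁺ is the bare [Ar] core; Mg²⁺ is the bare [Ne] core.
Core electrons are held far more tightly than valence electrons, so Ca, Na and Mg top the IE_3 order.
The numbers (kJ/mol): C 4620, Na 6910, Ca 4912, Mg 7733.
Putting it together, IE_3: C < Ca < Na < Mg.

Mg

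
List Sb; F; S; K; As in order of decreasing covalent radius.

F is in period 2, group 17; S is in period 3, group 16; K is in period 4, group 1; As is in period 4, group 15; Sb is in period 5, group 15.
Across a period the added protons contract the valence shell; down a group each new principal shell makes the atom larger.
These span different periods and groups, so the two trends combine.
S > F: both effects reinforce here, so S is clearly the larger of the two.
As > S: relative to S, both the across-period and down-group shifts push As's atomic radius up.
Sb > As: they share group 15; the group trend gives Sb the larger value.
K > Sb: the two effects oppose for this pair; the across-period effect wins (196 vs 140 pm).
For reference (pm): F 64, S 103, K 196, As 121, Sb 140.
So from largest to smallest: K > Sb > As > S > F.

K, Sb, As, S, F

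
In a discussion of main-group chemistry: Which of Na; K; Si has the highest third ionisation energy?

After 2 electrons have been removed, what remains? Na²⁺ is already 1 electron into the core; K²⁺ is already 1 electron into the core; Si²⁺ still has 2 valence electrons.
Breaking into a closed-shell core is much more expensive than removing a leftover valence electron — K and Na have the largest IE_3 here.
The numbers (kJ/mol): Na 6910, K 4420, Si 3232.
So the third ionization energies run Si < K < Na.

Na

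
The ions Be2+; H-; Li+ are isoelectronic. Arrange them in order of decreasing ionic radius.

H-, Li+, Be2+

All of these have 2 electrons, so size is governed by nuclear charge alone: the more protons, the stronger the pull on the same electron cloud, and the smaller the ion.
Nuclear charges: Be2+ (Z=4), Li+ (Z=3), H- (Z=1).
Largest to smallest: H- > Li+ > Be2+.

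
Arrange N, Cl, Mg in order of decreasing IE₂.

N, Cl, Mg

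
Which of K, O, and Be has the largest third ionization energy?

Be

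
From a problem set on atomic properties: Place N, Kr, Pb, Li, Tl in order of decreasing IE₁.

Li is in period 2, group 1; N is in period 2, group 15; Kr is in period 4, group 18; Tl is in period 6, group 13; Pb is in period 6, group 14.
IE₁ increases left→right with effective nuclear charge and decreases top→bottom as the valence shell moves farther out.
Here both period and group differ, so the two effects have to be weighed against each other.
Tl > Li: period and group pull opposite ways; the across-period shift dominates (589 vs 520 kJ/mol).
Pb > Tl: Pb lies to the right of Tl in period 6, so the across-period effect alone puts Pb higher.
Kr > Pb: both effects reinforce here, so Kr is clearly the higher of the two.
N > Kr: period and group pull opposite ways; the down-group shift dominates (1402 vs 1351 kJ/mol).
Approximate values (kJ/mol): Li 520, N 1402, Kr 1351, Tl 589, Pb 716.
So from highest to lowest: N > Kr > Pb > Tl > Li.

N > Kr > Pb > Tl > Li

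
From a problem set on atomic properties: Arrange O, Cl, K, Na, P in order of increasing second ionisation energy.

Consider each +1 ion: O⁺ still has 5 valence electrons; Cl⁺ still has 6 valence electrons; K⁺ is the bare [Ar] core; Na⁺ is the bare [Ne] core; P⁺ still has 4 valence electrons.
Usually core removal costs more than valence removal, but here the competition is close: a tightly held n=2 valence electron can cost more to remove than an n=3 core electron, so the actual values have to decide it.
Valence configurations: O⁺ [He]2s²2p³, Cl⁺ [Ne]3s²3p⁴, P⁺ [Ne]3s²3p².
Approximate IE_2 values (kJ/mol): O 3388, Cl 2298, K 3052, Na 4562, P 1907.
Hence IE_2: P < Cl < K < O < Na.

P < Cl < K < O < Na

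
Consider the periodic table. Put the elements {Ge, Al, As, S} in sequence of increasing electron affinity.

Al, As, Ge, S

Al is in period 3, group 13; S is in period 3, group 16; Ge is in period 4, group 14; As is in period 4, group 15.
Electron affinity generally becomes more exothermic across a period toward the halogens and less exothermic down a group.
Neither a single period nor a single group — weigh both effects.
As > Al: the two effects oppose for this pair; the across-period effect wins (78 vs 42 kJ/mol).
Ge > As: this pair runs against the simple trend — see the exception note.
S > Ge: relative to Ge, both the across-period and down-group shifts push S's electron affinity up.
Note the exception: Ge has a higher electron affinity than As, contrary to the simple trend — adding an electron to As's half-filled 4p³ is unfavourable, so Ge (4p²) has the more exothermic EA.
For reference (kJ/mol): Al 42, S 200, Ge 119, As 78.
So from lowest to highest: Al < As < Ge < S.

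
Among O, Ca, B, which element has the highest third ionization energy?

The third ionization energy removes an electron from the +2 ion. For each element: O²⁺ still has 4 valence electrons; Ca²⁺ is the bare [Ar] core; B²⁺ still has 1 valence electron.
Usually core removal costs more than valence removal, but here the competition is close: a tightly held n=2 valence electron can cost more to remove than an n=3 core electron, so the actual values have to decide it.
Valence configurations: O²⁺ [He]2s²2p², B²⁺ [He]2s¹.
Approximate IE_3 values (kJ/mol): O 5300, Ca 4912, B 3660.
Hence IE_3: B < Ca < O.

O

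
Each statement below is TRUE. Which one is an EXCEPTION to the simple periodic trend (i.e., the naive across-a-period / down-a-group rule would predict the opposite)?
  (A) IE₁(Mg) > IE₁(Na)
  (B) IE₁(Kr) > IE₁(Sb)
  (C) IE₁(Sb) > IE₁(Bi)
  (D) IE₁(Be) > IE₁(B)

(D)

The general trend: first ionization energy increases across a period and decreases down a group.
(A) Mg (period 3, group 2) vs Na (period 3, group 1): the stated order agrees with the simple trend.
(B) Kr (period 4, group 18) vs Sb (period 5, group 15): the stated order agrees with the simple trend.
(C) Sb (period 5, group 15) vs Bi (period 6, group 15): the stated order agrees with the simple trend.
(D) Be (period 2, group 2) vs B (period 2, group 13): the stated order contradicts the simple trend.
The exception is (D): removing B's lone 2p electron is easier than breaking Be's filled 2s².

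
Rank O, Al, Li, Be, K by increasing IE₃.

Al < K < O < Li < Be

The third ionization energy removes an electron from the +2 ion. For each element: O²⁺ still has 4 valence electrons; Al²⁺ still has 1 valence electron; Li²⁺ is already 1 electron into the core; Be²⁺ is the bare [He] core; K²⁺ is already 1 electron into the core.
Usually core removal costs more than valence removal, but here the competition is close: a tightly held n=2 valence electron can cost more to remove than an n=3 core electron, so the actual values have to decide it.
Valence configurations: O²⁺ [He]2s²2p², Al²⁺ [Ne]3s¹.
The numbers (kJ/mol): O 5300, Al 2745, Li 11815, Be 14849, K 4420.
Putting it together, IE_3: Al < K < O < Li < Be.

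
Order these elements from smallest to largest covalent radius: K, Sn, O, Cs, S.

O < S < Sn < K < Cs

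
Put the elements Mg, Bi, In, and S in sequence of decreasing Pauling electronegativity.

S > Bi > In > Mg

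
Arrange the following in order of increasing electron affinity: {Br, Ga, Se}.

Ga < Se < Br

Adding an electron releases more energy for atoms nearer the top right (short of the noble gases).
All lie in period 4, so electron affinity increases left to right.
So from lowest to highest: Ga < Se < Br.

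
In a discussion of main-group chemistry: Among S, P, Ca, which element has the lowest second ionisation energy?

Ca

IE_2 is the cost of taking one more electron from the +1 cation: S⁺ still has 5 valence electrons; P⁺ still has 4 valence electrons; Ca⁺ still has 1 valence electron.
All are still removing valence electrons, so compare the +1 ions as you would atoms: IE_2 generally rises across a period (higher Z_eff) and falls down a group (larger shell), subject to the usual subshell exceptions.
Valence configurations: S⁺ [Ne]3s²3p³, P⁺ [Ne]3s²3p², Ca⁺ [Ar]4s¹.
Approximate IE_2 values (kJ/mol): S 2252, P 1907, Ca 1145.
Hence IE_2: Ca < P < S.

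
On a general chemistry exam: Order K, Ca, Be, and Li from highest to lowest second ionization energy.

Li > K > Be > Ca

Consider each +1 ion: K⁺ is the bare [Ar] core; Ca⁺ still has 1 valence electron; Be⁺ still has 1 valence electron; Li⁺ is the bare [He] core.
Pulling an electron out of a noble-gas core costs far more than removing a remaining valence electron, so K and Li sit at the high end of IE_2.
Valence configurations: Ca⁺ [Ar]4s¹, Be⁺ [He]2s¹.
The numbers (kJ/mol): K 3052, Ca 1145, Be 1757, Li 7298.
Hence IE_2: Ca < Be < K < Li.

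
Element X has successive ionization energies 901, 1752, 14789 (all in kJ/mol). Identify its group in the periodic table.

Look for the largest jump between consecutive ionization energies: IE3/IE2 ≈ 8.4, far larger than any earlier ratio.
That jump marks the point where a core electron is being removed. So the atom has 2 valence electrons.
A main-group element with 2 valence electrons is in group 2.

Group 2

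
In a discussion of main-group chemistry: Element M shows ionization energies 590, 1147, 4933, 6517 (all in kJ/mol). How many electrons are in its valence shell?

2

Look for the largest jump between consecutive ionization energies: IE3/IE2 ≈ 4.3, far larger than any earlier ratio.
That jump marks the point where a core electron is being removed. So the atom has 2 valence electrons.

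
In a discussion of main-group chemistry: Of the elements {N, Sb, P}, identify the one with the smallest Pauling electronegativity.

Atoms toward the upper right of the periodic table pull bonding electrons most strongly.
All are in group 15, so electronegativity increases up the group.
The smallest Pauling electronegativity among these belongs to Sb.

Sb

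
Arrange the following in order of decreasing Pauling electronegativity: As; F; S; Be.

F > S > As > Be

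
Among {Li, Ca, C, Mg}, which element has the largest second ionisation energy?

Li

After 1 electron has been removed, what remains? Li⁺ is the bare [He] core; Ca⁺ still has 1 valence electron; C⁺ still has 3 valence electrons; Mg⁺ still has 1 valence electron.
Pulling an electron out of a noble-gas core costs far more than removing a remaining valence electron, so Li sits at the high end of IE_2.
Valence configurations: Ca⁺ [Ar]4s¹, C⁺ [He]2s²2p¹, Mg⁺ [Ne]3s¹.
Approximate IE_2 values (kJ/mol): Li 7298, Ca 1145, C 2353, Mg 1451.
Putting it together, IE_2: Ca < Mg < C < Li.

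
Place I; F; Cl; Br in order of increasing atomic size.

Radius decreases left→right (rising Z_eff, same n) and increases top→bottom (higher n).
All are in group 17, so atomic radius increases down the group.
So from smallest to largest: F < Cl < Br < I.

F, Cl, Br, I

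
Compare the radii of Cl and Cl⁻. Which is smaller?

Forming Cl⁻ adds 1 electron to Cl. More electron–electron repulsion in the same shell, with unchanged nuclear charge, lets the cloud expand.
An anion is larger than its parent atom: Cl⁻ > Cl.

Cl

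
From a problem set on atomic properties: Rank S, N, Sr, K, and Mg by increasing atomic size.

N, S, Mg, Sr, K

Radius decreases left→right (rising Z_eff, same n) and increases top→bottom (higher n).
Here both period and group differ, so the two effects have to be weighed against each other.
S > N: period and group pull opposite ways; the down-group shift dominates (103 vs 71 pm).
Mg > S: Mg lies to the left of S in period 3, so the across-period effect alone puts Mg larger.
Sr > Mg: they share group 2; the group trend gives Sr the larger value.
K > Sr: the two effects oppose for this pair; the across-period effect wins (196 vs 185 pm).
Approximate values (pm): N 71, Mg 139, S 103, K 196, Sr 185.
So from smallest to largest: N < S < Mg < Sr < K.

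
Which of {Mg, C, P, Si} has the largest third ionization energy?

Mg

IE_3 is the cost of taking one more electron from the +2 cation: Mg²⁺ is the bare [Ne] core; C²⁺ still has 2 valence electrons; P²⁺ still has 3 valence electrons; Si²⁺ still has 2 valence electrons.
Core electrons are held far more tightly than valence electrons, so Mg tops the IE_3 order.
Valence configurations: C²⁺ [He]2s², P²⁺ [Ne]3s²3p¹, Si²⁺ [Ne]3s².
P²⁺ loses a lone 3p electron whereas Si²⁺ must break into a filled 3s² pair, so IE_3(Si) > IE_3(P) even though P has the higher nuclear charge.
The numbers (kJ/mol): Mg 7733, C 4620, P 2914, Si 3232.
So the third ionization energies run P < Si < C < Mg.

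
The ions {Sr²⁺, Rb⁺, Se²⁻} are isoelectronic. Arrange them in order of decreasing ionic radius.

Se²⁻ > Rb⁺ > Sr²⁺

All of these have 36 electrons, so size is governed by nuclear charge alone: the more protons, the stronger the pull on the same electron cloud, and the smaller the ion.
Nuclear charges: Sr²⁺ (Z=38), Rb⁺ (Z=37), Se²⁻ (Z=34).
Largest to smallest: Se²⁻ > Rb⁺ > Sr²⁺.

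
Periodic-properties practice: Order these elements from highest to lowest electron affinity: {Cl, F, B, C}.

B is in period 2, group 13; C is in period 2, group 14; F is in period 2, group 17; Cl is in period 3, group 17.
Electron affinity generally becomes more exothermic across a period toward the halogens and less exothermic down a group.
These span different periods and groups, so the two trends combine.
C > B: C lies to the right of B in period 2, so the across-period effect alone puts C higher.
F > C: F lies to the right of C in period 2, so the across-period effect alone puts F higher.
Cl > F: this pair runs against the simple trend — see the exception note.
Note the exception: Cl has a higher electron affinity than F, contrary to the simple trend — F's small 2p subshell makes the incoming electron feel strong e⁻–e⁻ repulsion, so Cl actually releases more energy on gaining an electron.
Tabulated electron affinity (kJ/mol): B 27, C 122, F 328, Cl 349.
So from highest to lowest: Cl > F > C > B.

Cl, F, C, B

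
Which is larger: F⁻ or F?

F⁻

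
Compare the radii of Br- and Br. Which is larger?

Br-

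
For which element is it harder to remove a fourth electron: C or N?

The fourth ionization energy removes an electron from the +3 ion. For each element: C³⁺ still has 1 valence electron; N³⁺ still has 2 valence electrons.
All are still removing valence electrons, so compare the +3 ions as you would atoms: IE_4 generally rises across a period (higher Z_eff) and falls down a group (larger shell), subject to the usual subshell exceptions.
Valence configurations: C³⁺ [He]2s¹, N³⁺ [He]2s².
Approximate IE_4 values (kJ/mol): C 6223, N 7475.
So the fourth ionization energies run C < N.

N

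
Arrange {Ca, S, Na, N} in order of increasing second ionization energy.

IE_2 is the cost of taking one more electron from the +1 cation: Ca⁺ still has 1 valence electron; S⁺ still has 5 valence electrons; Na⁺ is the bare [Ne] core; N⁺ still has 4 valence electrons.
Breaking into a closed-shell core is much more expensive than removing a leftover valence electron — Na has the largest IE_2 here.
Valence configurations: Ca⁺ [Ar]4s¹, S⁺ [Ne]3s²3p³, N⁺ [He]2s²2p².
The numbers (kJ/mol): Ca 1145, S 2252, Na 4562, N 2856.
Putting it together, IE_2: Ca < S < N < Na.

Ca < S < N < Na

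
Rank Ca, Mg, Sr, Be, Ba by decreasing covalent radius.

Ba > Sr > Ca > Mg > Be

Across a period the added protons contract the valence shell; down a group each new principal shell makes the atom larger.
All are in group 2, so atomic radius increases down the group.
So from largest to smallest: Ba > Sr > Ca > Mg > Be.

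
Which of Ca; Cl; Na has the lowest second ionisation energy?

Consider each +1 ion: Ca⁺ still has 1 valence electron; Cl⁺ still has 6 valence electrons; Na⁺ is the bare [Ne] core.
Pulling an electron out of a noble-gas core costs far more than removing a remaining valence electron, so Na sits at the high end of IE_2.
Valence configurations: Ca⁺ [Ar]4s¹, Cl⁺ [Ne]3s²3p⁴.
Tabulated IE_2 (kJ/mol): Ca 1145, Cl 2298, Na 4562.
Overall IE_2 order: Ca < Cl < Na.

Ca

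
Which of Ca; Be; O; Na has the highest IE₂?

Na

After 1 electron has been removed, what remains? Ca⁺ still has 1 valence electron; Be⁺ still has 1 valence electron; O⁺ still has 5 valence electrons; Na⁺ is the bare [Ne] core.
Pulling an electron out of a noble-gas core costs far more than removing a remaining valence electron, so Na sits at the high end of IE_2.
Valence configurations: Ca⁺ [Ar]4s¹, Be⁺ [He]2s¹, O⁺ [He]2s²2p³.
The numbers (kJ/mol): Ca 1145, Be 1757, O 3388, Na 4562.
Putting it together, IE_2: Ca < Be < O < Na.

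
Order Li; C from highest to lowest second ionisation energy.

Consider each +1 ion: Li⁺ is the bare [He] core; C⁺ still has 3 valence electrons.
Pulling an electron out of a noble-gas core costs far more than removing a remaining valence electron, so Li sits at the high end of IE_2.
The numbers (kJ/mol): Li 7298, C 2353.
Overall IE_2 order: C < Li.

Li > C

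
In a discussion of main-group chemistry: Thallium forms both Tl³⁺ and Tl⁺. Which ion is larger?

Tl⁺

Both ions have Z = 81 protons, but Tl³⁺ has lost more electrons, so its remaining electrons feel a larger effective nuclear charge per electron and are pulled in more tightly.
Higher positive charge → smaller ion, so Tl⁺ > Tl³⁺.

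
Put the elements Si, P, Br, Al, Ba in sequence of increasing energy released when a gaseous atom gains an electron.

Al is in period 3, group 13; Si is in period 3, group 14; P is in period 3, group 15; Br is in period 4, group 17; Ba is in period 6, group 2.
EA tends to increase across a period and decrease down a group, though the pattern is less regular than for IE or radius.
These span different periods and groups, so the two trends combine.
Al > Ba: relative to Ba, both the across-period and down-group shifts push Al's electron affinity up.
P > Al: P lies to the right of Al in period 3, so the across-period effect alone puts P higher.
Si > P: this pair runs against the simple trend — see the exception note.
Br > Si: the two effects oppose for this pair; the across-period effect wins (325 vs 134 kJ/mol).
Note the exception: Si has a higher electron affinity than P, contrary to the simple trend — adding an electron to P's half-filled 3p³ is unfavourable, so Si (3p²) has the more exothermic EA.
For reference (kJ/mol): Al 42, Si 134, P 72, Br 325, Ba 14.
So from lowest to highest: Ba < Al < P < Si < Br.

Ba < Al < P < Si < Br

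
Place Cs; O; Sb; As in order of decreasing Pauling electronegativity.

O is in period 2, group 16; As is in period 4, group 15; Sb is in period 5, group 15; Cs is in period 6, group 1.
Atoms toward the upper right of the periodic table pull bonding electrons most strongly.
Here both period and group differ, so the two effects have to be weighed against each other.
Sb > Cs: relative to Cs, both the across-period and down-group shifts push Sb's electronegativity up.
As > Sb: they share group 15; the group trend gives As the larger value.
O > As: relative to As, both the across-period and down-group shifts push O's electronegativity up.
For reference (Pauling): O 3.44, As 2.18, Sb 2.05, Cs 0.79.
So from highest to lowest: O > As > Sb > Cs.

O > As > Sb > Cs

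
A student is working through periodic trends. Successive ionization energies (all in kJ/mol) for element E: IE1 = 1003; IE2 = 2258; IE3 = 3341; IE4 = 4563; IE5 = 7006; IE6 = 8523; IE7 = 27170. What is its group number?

Look for the largest jump between consecutive ionization energies: IE7/IE6 ≈ 3.2, far larger than any earlier ratio.
That jump marks the point where a core electron is being removed. So the atom has 6 valence electrons.
A main-group element with 6 valence electrons is in group 16.

Group 16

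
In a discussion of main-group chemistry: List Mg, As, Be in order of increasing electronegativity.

Atoms toward the upper right of the periodic table pull bonding electrons most strongly.
Neither a single period nor a single group — weigh both effects.
Be > Mg: they share group 2; the group trend gives Be the larger value.
As > Be: the two effects oppose for this pair; the across-period effect wins (2.18 vs 1.57).
Approximate values (Pauling): Be 1.57, Mg 1.31, As 2.18.
So from lowest to highest: Mg < Be < As.

Mg, Be, As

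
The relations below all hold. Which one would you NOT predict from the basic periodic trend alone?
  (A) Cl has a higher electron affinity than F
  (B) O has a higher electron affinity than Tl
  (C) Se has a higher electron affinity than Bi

(A)

The general trend: electron affinity increases across a period and decreases down a group.
(A) Cl (period 3, group 17) vs F (period 2, group 17): the stated order contradicts the simple trend.
(B) O (period 2, group 16) vs Tl (period 6, group 13): the stated order agrees with the simple trend.
(C) Se (period 4, group 16) vs Bi (period 6, group 15): the stated order agrees with the simple trend.
The exception is (A): F's small 2p subshell makes the incoming electron feel strong e⁻–e⁻ repulsion, so Cl actually releases more energy on gaining an electron.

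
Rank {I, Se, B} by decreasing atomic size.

I > Se > B

B is in period 2, group 13; Se is in period 4, group 16; I is in period 5, group 17.
Moving right in a period, electrons are added to the same shell under a stronger nuclear pull, so atoms get smaller; moving down, a new shell is opened and atoms get larger.
Neither a single period nor a single group — weigh both effects.
Se > B: the two effects oppose for this pair; the down-group effect wins (116 vs 85 pm).
I > Se: the two effects oppose for this pair; the down-group effect wins (133 vs 116 pm).
For reference (pm): B 85, Se 116, I 133.
So from largest to smallest: I > Se > B.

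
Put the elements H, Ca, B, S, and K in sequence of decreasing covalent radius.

Radius decreases left→right (rising Z_eff, same n) and increases top→bottom (higher n).
Here both period and group differ, so the two effects have to be weighed against each other.
B > H: period and group pull opposite ways; the down-group shift dominates (85 vs 32 pm).
S > B: the two effects oppose for this pair; the down-group effect wins (103 vs 85 pm).
Ca > S: both effects reinforce here, so Ca is clearly the larger of the two.
K > Ca: both are in period 4; the period trend gives K the larger value.
Approximate values (pm): H 32, B 85, S 103, K 196, Ca 171.
So from largest to smallest: K > Ca > S > B > H.

K > Ca > S > B > H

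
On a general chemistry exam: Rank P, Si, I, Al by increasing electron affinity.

Atoms with high Z_eff and room in the valence shell (especially the halogens) have the most exothermic electron affinities.
Here both period and group differ, so the two effects have to be weighed against each other.
P > Al: both are in period 3; the period trend gives P the larger value.
Si > P: this pair runs against the simple trend — see the exception note.
I > Si: period and group pull opposite ways; the across-period shift dominates (295 vs 134 kJ/mol).
Note the exception: Si has a higher electron affinity than P, contrary to the simple trend — adding an electron to P's half-filled 3p³ is unfavourable, so Si (3p²) has the more exothermic EA.
Approximate values (kJ/mol): Al 42, Si 134, P 72, I 295.
So from lowest to highest: Al < P < Si < I.

Al < P < Si < I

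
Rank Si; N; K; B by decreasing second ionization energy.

K, N, B, Si

IE_2 is the cost of taking one more electron from the +1 cation: Si⁺ still has 3 valence electrons; N⁺ still has 4 valence electrons; K⁺ is the bare [Ar] core; B⁺ still has 2 valence electrons.
Core electrons are held far more tightly than valence electrons, so K tops the IE_2 order.
Valence configurations: Si⁺ [Ne]3s²3p¹, N⁺ [He]2s²2p², B⁺ [He]2s².
Tabulated IE_2 (kJ/mol): Si 1577, N 2856, K 3052, B 2427.
So the second ionization energies run Si < B < N < K.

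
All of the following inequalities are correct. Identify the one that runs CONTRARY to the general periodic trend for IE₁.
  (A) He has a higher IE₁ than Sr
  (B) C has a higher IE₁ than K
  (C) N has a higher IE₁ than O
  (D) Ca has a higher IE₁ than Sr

(C)

The general trend: IE₁ increases across a period and decreases down a group.
(A) He (period 1, group 18) vs Sr (period 5, group 2): the stated order agrees with the simple trend.
(B) C (period 2, group 14) vs K (period 4, group 1): the stated order agrees with the simple trend.
(C) N (period 2, group 15) vs O (period 2, group 16): the stated order contradicts the simple trend.
(D) Ca (period 4, group 2) vs Sr (period 5, group 2): the stated order agrees with the simple trend.
The exception is (C): pairing an electron in O's 2p⁴ costs repulsion energy, so O ionizes more easily than half-filled N (2p³).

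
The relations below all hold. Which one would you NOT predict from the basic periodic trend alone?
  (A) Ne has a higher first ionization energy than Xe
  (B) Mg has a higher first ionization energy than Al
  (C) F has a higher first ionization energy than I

(B)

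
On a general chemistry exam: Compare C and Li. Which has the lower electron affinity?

Li is in period 2, group 1; C is in period 2, group 14.
Atoms with high Z_eff and room in the valence shell (especially the halogens) have the most exothermic electron affinities.
All lie in period 2, so electron affinity increases left to right.
So Li has the lower electron affinity (Li < C).

Li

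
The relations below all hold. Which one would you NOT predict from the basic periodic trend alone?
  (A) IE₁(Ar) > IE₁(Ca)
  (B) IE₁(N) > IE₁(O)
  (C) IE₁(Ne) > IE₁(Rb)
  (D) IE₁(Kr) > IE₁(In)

The general trend: IE₁ increases across a period and decreases down a group.
(A) Ar (period 3, group 18) vs Ca (period 4, group 2): the stated order agrees with the simple trend.
(B) N (period 2, group 15) vs O (period 2, group 16): the stated order contradicts the simple trend.
(C) Ne (period 2, group 18) vs Rb (period 5, group 1): the stated order agrees with the simple trend.
(D) Kr (period 4, group 18) vs In (period 5, group 13): the stated order agrees with the simple trend.
The exception is (B): pairing an electron in O's 2p⁴ costs repulsion energy, so O ionizes more easily than half-filled N (2p³).

(B)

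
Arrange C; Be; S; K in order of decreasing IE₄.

Be > C > K > S

IE_4 is the cost of taking one more electron from the +3 cation: C³⁺ still has 1 valence electron; Be³⁺ is already 1 electron into the core; S³⁺ still has 3 valence electrons; K³⁺ is already 2 electrons into the core.
Usually core removal costs more than valence removal, but here the competition is close: a tightly held n=2 valence electron can cost more to remove than an n=3 core electron, so the actual values have to decide it.
Valence configurations: C³⁺ [He]2s¹, S³⁺ [Ne]3s²3p¹.
Tabulated IE_4 (kJ/mol): C 6223, Be 21007, S 4556, K 5877.
Putting it together, IE_4: S < K < C < Be.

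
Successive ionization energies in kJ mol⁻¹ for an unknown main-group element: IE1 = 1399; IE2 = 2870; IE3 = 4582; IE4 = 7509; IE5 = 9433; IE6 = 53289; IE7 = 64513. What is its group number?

Group 15

Look for the largest jump between consecutive ionization energies: IE6/IE5 ≈ 5.6, far larger than any earlier ratio.
That jump marks the point where a core electron is being removed. So the atom has 5 valence electrons.
A main-group element with 5 valence electrons is in group 15.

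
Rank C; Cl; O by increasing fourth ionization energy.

Cl, C, O

After 3 electrons have been removed, what remains? C³⁺ still has 1 valence electron; Cl³⁺ still has 4 valence electrons; O³⁺ still has 3 valence electrons.
All are still removing valence electrons, so compare the +3 ions as you would atoms: IE_4 generally rises across a period (higher Z_eff) and falls down a group (larger shell), subject to the usual subshell exceptions.
Valence configurations: C³⁺ [He]2s¹, Cl³⁺ [Ne]3s²3p², O³⁺ [He]2s²2p¹.
The numbers (kJ/mol): C 6223, Cl 5159, O 7469.
Putting it together, IE_4: Cl < C < O.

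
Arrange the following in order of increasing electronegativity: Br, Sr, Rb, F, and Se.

Rb < Sr < Se < Br < F

F is in period 2, group 17; Se is in period 4, group 16; Br is in period 4, group 17; Rb is in period 5, group 1; Sr is in period 5, group 2.
EN rises left→right (higher Z_eff, smaller atoms) and falls top→bottom (larger, more shielded atoms).
Here both period and group differ, so the two effects have to be weighed against each other.
Sr > Rb: both are in period 5; the period trend gives Sr the larger value.
Se > Sr: relative to Sr, both the across-period and down-group shifts push Se's electronegativity up.
Br > Se: both are in period 4; the period trend gives Br the larger value.
F > Br: they share group 17; the group trend gives F the larger value.
For reference (Pauling): F 3.98, Se 2.55, Br 2.96, Rb 0.82, Sr 0.95.
So from lowest to highest: Rb < Sr < Se < Br < F.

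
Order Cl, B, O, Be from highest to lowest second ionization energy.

The second ionization energy removes an electron from the +1 ion. For each element: Cl⁺ still has 6 valence electrons; B⁺ still has 2 valence electrons; O⁺ still has 5 valence electrons; Be⁺ still has 1 valence electron.
All are still removing valence electrons, so compare the +1 ions as you would atoms: IE_2 generally rises across a period (higher Z_eff) and falls down a group (larger shell), subject to the usual subshell exceptions.
Valence configurations: Cl⁺ [Ne]3s²3p⁴, B⁺ [He]2s², O⁺ [He]2s²2p³, Be⁺ [He]2s¹.
The numbers (kJ/mol): Cl 2298, B 2427, O 3388, Be 1757.
So the second ionization energies run Be < Cl < B < O.

O, B, Cl, Be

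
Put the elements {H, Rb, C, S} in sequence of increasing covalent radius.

H is in period 1, group 1; C is in period 2, group 14; S is in period 3, group 16; Rb is in period 5, group 1.
Atomic radius shrinks across a period as nuclear charge pulls the same shell inward, and grows down a group as new shells are added.
These span different periods and groups, so the two trends combine.
C > H: the two effects oppose for this pair; the down-group effect wins (75 vs 32 pm).
S > C: period and group pull opposite ways; the down-group shift dominates (103 vs 75 pm).
Rb > S: relative to S, both the across-period and down-group shifts push Rb's atomic radius up.
Approximate values (pm): H 32, C 75, S 103, Rb 210.
So from smallest to largest: H < C < S < Rb.

H < C < S < Rb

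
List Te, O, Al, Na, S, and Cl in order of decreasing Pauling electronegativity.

O is in period 2, group 16; Na is in period 3, group 1; Al is in period 3, group 13; S is in period 3, group 16; Cl is in period 3, group 17; Te is in period 5, group 16.
Electronegativity increases across a period and decreases down a group, tracking effective nuclear charge and atomic size.
These span different periods and groups, so the two trends combine.
Al > Na: both are in period 3; the period trend gives Al the larger value.
Te > Al: the two effects oppose for this pair; the across-period effect wins (2.10 vs 1.61).
S > Te: S sits above Te in group 16, so the down-group effect alone puts S higher.
Cl > S: Cl lies to the right of S in period 3, so the across-period effect alone puts Cl higher.
O > Cl: period and group pull opposite ways; the down-group shift dominates (3.44 vs 3.16).
Tabulated electronegativity (Pauling): O 3.44, Na 0.93, Al 1.61, S 2.58, Cl 3.16, Te 2.10.
So from highest to lowest: O > Cl > S > Te > Al > Na.

O > Cl > S > Te > Al > Na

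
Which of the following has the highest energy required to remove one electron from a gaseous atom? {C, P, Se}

C is in period 2, group 14; P is in period 3, group 15; Se is in period 4, group 16.
IE₁ increases left→right with effective nuclear charge and decreases top→bottom as the valence shell moves farther out.
These sit on a diagonal, where the across-period and down-group effects partly cancel.
P > Se: period and group pull opposite ways; the down-group shift dominates (1012 vs 941 kJ/mol).
C > P: the two effects oppose for this pair; the down-group effect wins (1086 vs 1012 kJ/mol).
Tabulated first ionization energy (kJ/mol): C 1086, P 1012, Se 941.
The highest energy required to remove one electron from a gaseous atom among these belongs to C.

C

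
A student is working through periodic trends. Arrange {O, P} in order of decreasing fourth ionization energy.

IE_4 is the cost of taking one more electron from the +3 cation: O³⁺ still has 3 valence electrons; P³⁺ still has 2 valence electrons.
All are still removing valence electrons, so compare the +3 ions as you would atoms: IE_4 generally rises across a period (higher Z_eff) and falls down a group (larger shell), subject to the usual subshell exceptions.
Valence configurations: O³⁺ [He]2s²2p¹, P³⁺ [Ne]3s².
Approximate IE_4 values (kJ/mol): O 7469, P 4964.
Hence IE_4: P < O.

O, P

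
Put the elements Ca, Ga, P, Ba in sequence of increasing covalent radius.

P, Ga, Ca, Ba

P is in period 3, group 15; Ca is in period 4, group 2; Ga is in period 4, group 13; Ba is in period 6, group 2.
Radius decreases left→right (rising Z_eff, same n) and increases top→bottom (higher n).
Neither a single period nor a single group — weigh both effects.
Ga > P: relative to P, both the across-period and down-group shifts push Ga's atomic radius up.
Ca > Ga: Ca lies to the left of Ga in period 4, so the across-period effect alone puts Ca larger.
Ba > Ca: Ba sits below Ca in group 2, so the down-group effect alone puts Ba larger.
Approximate values (pm): P 111, Ca 171, Ga 124, Ba 196.
So from smallest to largest: P < Ga < Ca < Ba.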